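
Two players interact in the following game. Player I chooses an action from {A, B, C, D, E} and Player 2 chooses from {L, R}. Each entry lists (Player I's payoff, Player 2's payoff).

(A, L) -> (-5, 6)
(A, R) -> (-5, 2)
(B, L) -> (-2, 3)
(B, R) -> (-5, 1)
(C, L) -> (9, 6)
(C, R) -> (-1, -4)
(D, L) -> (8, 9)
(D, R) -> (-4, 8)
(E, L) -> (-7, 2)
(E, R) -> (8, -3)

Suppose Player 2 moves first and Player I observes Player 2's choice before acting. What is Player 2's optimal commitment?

L

Solve by backward induction (Player 2 leads).
- L → Player I plays C (best of -5, -2, 9, 8, -7); Player 2 gets 6.
- R → Player I plays E (best of -5, -5, -1, -4, 8); Player 2 gets -3.
Player 2's induced payoffs are 6, -3, so Player 2 commits to L. Subgame-perfect outcome: (C, L) with payoffs (9, 6).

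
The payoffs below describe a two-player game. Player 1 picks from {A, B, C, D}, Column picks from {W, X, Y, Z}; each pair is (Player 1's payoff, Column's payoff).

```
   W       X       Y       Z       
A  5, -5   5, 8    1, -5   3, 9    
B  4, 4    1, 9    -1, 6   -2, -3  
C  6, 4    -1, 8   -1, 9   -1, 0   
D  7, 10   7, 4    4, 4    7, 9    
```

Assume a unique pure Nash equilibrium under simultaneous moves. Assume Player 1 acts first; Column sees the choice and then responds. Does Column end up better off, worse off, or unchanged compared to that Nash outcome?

Backward induction with Player 1 moving first.
- A → Column plays Z (best of -5, 8, -5, 9); Player 1 gets 3.
- B → Column plays X (best of 4, 9, 6, -3); Player 1 gets 1.
- C → Column plays Y (best of 4, 8, 9, 0); Player 1 gets -1.
- D → Column plays W (best of 10, 4, 4, 9); Player 1 gets 7.
Player 1's induced payoffs are 3, 1, -1, 7, so Player 1 commits to D. Subgame-perfect outcome: (D, W) with payoffs (7, 10).
Under simultaneous play:
Player 1's best replies: W→D; X→D; Y→D; Z→D.
Column's best replies: A→Z; B→X; C→Y; D→W.
Only (D, W) has each player best-responding; Nash payoffs (7, 10).
Column earns 10 sequentially versus 10 at the Nash outcome: unchanged.

unchanged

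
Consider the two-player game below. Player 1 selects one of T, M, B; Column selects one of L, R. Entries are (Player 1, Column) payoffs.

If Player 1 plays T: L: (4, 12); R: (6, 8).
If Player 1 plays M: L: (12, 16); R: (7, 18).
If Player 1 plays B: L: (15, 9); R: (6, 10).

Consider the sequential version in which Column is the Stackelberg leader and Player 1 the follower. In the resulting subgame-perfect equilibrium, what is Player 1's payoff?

7

Work backward from Player 1's decision.
- L: BR = B, leader payoff 9.
- R: BR = M, leader payoff 18.
Maximizing over 9, 18, Column chooses R. Subgame-perfect outcome: (M, R) with payoffs (7, 18).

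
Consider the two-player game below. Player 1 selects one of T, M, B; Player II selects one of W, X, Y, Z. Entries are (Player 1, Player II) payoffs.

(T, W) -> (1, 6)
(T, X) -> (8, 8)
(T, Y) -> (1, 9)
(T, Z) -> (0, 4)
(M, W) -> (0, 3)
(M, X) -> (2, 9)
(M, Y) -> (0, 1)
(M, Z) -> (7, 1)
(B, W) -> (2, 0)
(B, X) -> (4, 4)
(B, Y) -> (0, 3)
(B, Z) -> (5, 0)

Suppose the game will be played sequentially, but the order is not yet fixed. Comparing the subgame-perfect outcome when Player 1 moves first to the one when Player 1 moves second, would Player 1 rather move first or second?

If Player 1 leads: Player II's best replies are T→Y, M→X, B→X; Player 1's induced payoffs 1, 2, 4; outcome (B, X), payoffs (4, 4).
If Player II leads: Player 1's best replies are W→B, X→T, Y→T, Z→M; Player II's induced payoffs 0, 8, 9, 1; outcome (T, Y), payoffs (1, 9).
Player 1 gets 4 moving first and 1 moving second, so Player 1 prefers to move first.

first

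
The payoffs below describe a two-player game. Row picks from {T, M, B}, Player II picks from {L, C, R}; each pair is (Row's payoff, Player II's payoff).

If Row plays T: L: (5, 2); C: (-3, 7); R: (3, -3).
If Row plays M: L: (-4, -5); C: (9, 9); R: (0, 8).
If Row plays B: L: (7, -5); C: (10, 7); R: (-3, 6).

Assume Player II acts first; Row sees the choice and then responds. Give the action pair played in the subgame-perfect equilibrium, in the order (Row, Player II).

Solve by backward induction (Player II leads).
- L: BR = B, leader payoff -5.
- C: BR = B, leader payoff 7.
- R: BR = T, leader payoff -3.
Among -5, 7, -3, the best is 7 at C. Subgame-perfect outcome: (B, C) with payoffs (10, 7).

(B, C)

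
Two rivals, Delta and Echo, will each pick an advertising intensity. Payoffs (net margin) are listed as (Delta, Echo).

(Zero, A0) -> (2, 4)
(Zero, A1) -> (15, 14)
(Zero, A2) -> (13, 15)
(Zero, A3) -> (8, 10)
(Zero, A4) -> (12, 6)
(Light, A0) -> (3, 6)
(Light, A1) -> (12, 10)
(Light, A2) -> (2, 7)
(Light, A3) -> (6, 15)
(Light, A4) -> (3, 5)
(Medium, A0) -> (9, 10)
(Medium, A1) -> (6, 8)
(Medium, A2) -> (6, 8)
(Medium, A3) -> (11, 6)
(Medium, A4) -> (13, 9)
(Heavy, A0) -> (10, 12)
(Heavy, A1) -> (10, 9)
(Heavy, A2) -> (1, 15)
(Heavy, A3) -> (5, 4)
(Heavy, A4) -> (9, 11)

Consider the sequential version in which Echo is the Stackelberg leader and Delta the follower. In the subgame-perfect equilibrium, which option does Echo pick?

Backward induction with Echo moving first.
- A0: BR = Heavy, leader payoff 12.
- A1: BR = Zero, leader payoff 14.
- A2: BR = Zero, leader payoff 15.
- A3: BR = Medium, leader payoff 6.
- A4: BR = Medium, leader payoff 9.
Maximizing over 12, 14, 15, 6, 9, Echo chooses A2. Subgame-perfect outcome: (Zero, A2) with payoffs (13, 15).

A2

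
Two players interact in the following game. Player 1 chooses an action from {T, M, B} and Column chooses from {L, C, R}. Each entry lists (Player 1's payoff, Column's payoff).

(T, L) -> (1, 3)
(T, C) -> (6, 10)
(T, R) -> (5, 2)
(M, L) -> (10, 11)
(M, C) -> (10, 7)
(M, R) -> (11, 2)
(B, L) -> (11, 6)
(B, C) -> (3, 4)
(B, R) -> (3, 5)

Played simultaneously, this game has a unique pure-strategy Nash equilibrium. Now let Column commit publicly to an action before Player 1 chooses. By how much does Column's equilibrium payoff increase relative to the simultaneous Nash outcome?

1

Work backward from Player 1's decision.
- L: BR = B, leader payoff 6.
- C: BR = M, leader payoff 7.
- R: BR = M, leader payoff 2.
Column's induced payoffs are 6, 7, 2, so Column commits to C. Subgame-perfect outcome: (M, C) with payoffs (10, 7).
Under simultaneous play:
Player 1's best replies: L→B; C→M; R→M.
Column's best replies: T→C; M→L; B→L.
Only (B, L) has each player best-responding; Nash payoffs (11, 6).
Column's commitment gain: 7 − 6 = 1.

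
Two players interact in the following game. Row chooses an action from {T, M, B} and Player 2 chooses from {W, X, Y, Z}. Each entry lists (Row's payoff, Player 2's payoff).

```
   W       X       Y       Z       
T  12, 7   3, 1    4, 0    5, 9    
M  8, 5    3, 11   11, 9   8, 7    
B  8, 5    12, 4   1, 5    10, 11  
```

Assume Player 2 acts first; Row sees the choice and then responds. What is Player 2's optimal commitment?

Backward induction with Player 2 moving first.
- W: Row compares 12, 8, 8 and picks T; Player 2 would get 7.
- X: Row compares 3, 3, 12 and picks B; Player 2 would get 4.
- Y: Row compares 4, 11, 1 and picks M; Player 2 would get 9.
- Z: Row compares 5, 8, 10 and picks B; Player 2 would get 11.
Maximizing over 7, 4, 9, 11, Player 2 chooses Z. Subgame-perfect outcome: (B, Z) with payoffs (10, 11).

Z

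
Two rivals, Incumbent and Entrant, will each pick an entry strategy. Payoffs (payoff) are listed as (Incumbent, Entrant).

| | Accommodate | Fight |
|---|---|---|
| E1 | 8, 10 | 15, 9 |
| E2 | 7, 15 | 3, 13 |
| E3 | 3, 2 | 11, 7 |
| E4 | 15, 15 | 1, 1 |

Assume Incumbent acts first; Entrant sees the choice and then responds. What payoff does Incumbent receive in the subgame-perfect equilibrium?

15

Solve by backward induction (Incumbent leads).
- E1 → Entrant plays Accommodate (best of 10, 9); Incumbent gets 8.
- E2 → Entrant plays Accommodate (best of 15, 13); Incumbent gets 7.
- E3 → Entrant plays Fight (best of 2, 7); Incumbent gets 11.
- E4 → Entrant plays Accommodate (best of 15, 1); Incumbent gets 15.
Maximizing over 8, 7, 11, 15, Incumbent chooses E4. Subgame-perfect outcome: (E4, Accommodate) with payoffs (15, 15).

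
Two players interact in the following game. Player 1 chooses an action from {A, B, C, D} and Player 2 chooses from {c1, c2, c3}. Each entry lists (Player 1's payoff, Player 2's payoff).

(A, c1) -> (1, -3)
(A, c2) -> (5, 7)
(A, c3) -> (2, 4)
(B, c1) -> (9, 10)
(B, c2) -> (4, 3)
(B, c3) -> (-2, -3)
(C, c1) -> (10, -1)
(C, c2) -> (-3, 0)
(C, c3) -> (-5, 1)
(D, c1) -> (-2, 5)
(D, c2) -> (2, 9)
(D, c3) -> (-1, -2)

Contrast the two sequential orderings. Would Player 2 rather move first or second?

second

If Player 1 leads: Player 2's best replies are A→c2, B→c1, C→c3, D→c2; Player 1's induced payoffs 5, 9, -5, 2; outcome (B, c1), payoffs (9, 10).
If Player 2 leads: Player 1's best replies are c1→C, c2→A, c3→A; Player 2's induced payoffs -1, 7, 4; outcome (A, c2), payoffs (5, 7).
Player 2 gets 7 moving first and 10 moving second, so Player 2 prefers to move second.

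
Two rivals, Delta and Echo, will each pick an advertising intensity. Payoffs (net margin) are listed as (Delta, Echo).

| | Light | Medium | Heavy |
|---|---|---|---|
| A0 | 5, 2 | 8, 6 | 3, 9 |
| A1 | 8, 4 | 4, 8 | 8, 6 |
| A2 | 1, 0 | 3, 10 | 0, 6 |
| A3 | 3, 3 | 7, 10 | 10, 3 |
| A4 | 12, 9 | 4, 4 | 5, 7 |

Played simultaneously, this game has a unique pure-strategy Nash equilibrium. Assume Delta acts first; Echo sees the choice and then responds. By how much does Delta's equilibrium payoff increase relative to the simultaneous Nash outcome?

Echo best-responds to each possible Delta move:
- A0: BR = Heavy, leader payoff 3.
- A1: BR = Medium, leader payoff 4.
- A2: BR = Medium, leader payoff 3.
- A3: BR = Medium, leader payoff 7.
- A4: BR = Light, leader payoff 12.
Maximizing over 3, 4, 3, 7, 12, Delta chooses A4. Subgame-perfect outcome: (A4, Light) with payoffs (12, 9).
Under simultaneous play:
Delta's best replies: Light→A4; Medium→A0; Heavy→A3.
Echo's best replies: A0→Heavy; A1→Medium; A2→Medium; A3→Medium; A4→Light.
Only (A4, Light) has each player best-responding; Nash payoffs (12, 9).
Delta's commitment gain: 12 − 12 = 0.

0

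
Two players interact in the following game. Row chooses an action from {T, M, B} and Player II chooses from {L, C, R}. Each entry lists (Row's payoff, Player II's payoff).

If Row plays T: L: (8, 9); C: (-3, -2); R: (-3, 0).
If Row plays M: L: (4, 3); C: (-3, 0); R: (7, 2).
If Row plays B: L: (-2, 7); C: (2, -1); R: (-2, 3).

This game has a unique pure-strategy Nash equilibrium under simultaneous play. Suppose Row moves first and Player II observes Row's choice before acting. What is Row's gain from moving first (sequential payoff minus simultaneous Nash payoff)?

0

Player II best-responds to each possible Row move:
- T → Player II plays L (best of 9, -2, 0); Row gets 8.
- M → Player II plays L (best of 3, 0, 2); Row gets 4.
- B → Player II plays L (best of 7, -1, 3); Row gets -2.
Maximizing over 8, 4, -2, Row chooses T. Subgame-perfect outcome: (T, L) with payoffs (8, 9).
Under simultaneous play:
Row's best replies: L→T; C→B; R→M.
Player II's best replies: T→L; M→L; B→L.
Only (T, L) has each player best-responding; Nash payoffs (8, 9).
Row's commitment gain: 8 − 8 = 0.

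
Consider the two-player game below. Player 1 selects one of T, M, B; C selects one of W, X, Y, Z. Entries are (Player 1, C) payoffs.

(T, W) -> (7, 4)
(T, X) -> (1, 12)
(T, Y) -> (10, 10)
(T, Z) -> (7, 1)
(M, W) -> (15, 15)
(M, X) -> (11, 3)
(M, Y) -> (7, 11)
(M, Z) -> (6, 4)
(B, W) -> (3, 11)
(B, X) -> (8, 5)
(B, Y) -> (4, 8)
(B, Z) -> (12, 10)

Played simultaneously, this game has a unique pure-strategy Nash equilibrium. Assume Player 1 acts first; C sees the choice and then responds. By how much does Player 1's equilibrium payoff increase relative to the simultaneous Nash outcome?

0

Work backward from C's decision.
- T: BR = X, leader payoff 1.
- M: BR = W, leader payoff 15.
- B: BR = W, leader payoff 3.
Player 1's induced payoffs are 1, 15, 3, so Player 1 commits to M. Subgame-perfect outcome: (M, W) with payoffs (15, 15).
Under simultaneous play:
Player 1's best replies: W→M; X→M; Y→T; Z→B.
C's best replies: T→X; M→W; B→W.
The unique mutual best reply is (M, W), giving (15, 15).
Player 1's commitment gain: 15 − 15 = 0.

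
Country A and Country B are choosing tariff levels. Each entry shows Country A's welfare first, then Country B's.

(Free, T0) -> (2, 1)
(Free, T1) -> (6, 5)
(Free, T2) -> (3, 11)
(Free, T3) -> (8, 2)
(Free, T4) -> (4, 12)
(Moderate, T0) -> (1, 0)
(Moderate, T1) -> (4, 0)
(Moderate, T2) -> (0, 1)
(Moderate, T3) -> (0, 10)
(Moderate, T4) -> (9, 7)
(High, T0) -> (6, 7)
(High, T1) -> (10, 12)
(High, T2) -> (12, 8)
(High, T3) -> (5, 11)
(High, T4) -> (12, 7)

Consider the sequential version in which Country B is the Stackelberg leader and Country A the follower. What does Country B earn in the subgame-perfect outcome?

12

Work backward from Country A's decision.
- T0 → Country A plays High (best of 2, 1, 6); Country B gets 7.
- T1 → Country A plays High (best of 6, 4, 10); Country B gets 12.
- T2 → Country A plays High (best of 3, 0, 12); Country B gets 8.
- T3 → Country A plays Free (best of 8, 0, 5); Country B gets 2.
- T4 → Country A plays High (best of 4, 9, 12); Country B gets 7.
Maximizing over 7, 12, 8, 2, 7, Country B chooses T1. Subgame-perfect outcome: (High, T1) with payoffs (10, 12).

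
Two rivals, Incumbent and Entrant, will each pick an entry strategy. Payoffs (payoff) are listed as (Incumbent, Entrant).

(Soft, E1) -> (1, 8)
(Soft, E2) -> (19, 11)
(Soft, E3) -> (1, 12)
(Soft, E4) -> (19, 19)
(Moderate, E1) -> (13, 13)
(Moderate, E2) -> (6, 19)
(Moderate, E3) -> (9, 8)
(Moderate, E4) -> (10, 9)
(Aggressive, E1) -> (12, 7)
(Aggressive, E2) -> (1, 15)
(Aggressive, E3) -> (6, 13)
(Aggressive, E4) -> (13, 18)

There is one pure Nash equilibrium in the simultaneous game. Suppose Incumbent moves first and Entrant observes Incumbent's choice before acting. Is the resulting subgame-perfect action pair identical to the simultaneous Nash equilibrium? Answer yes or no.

Solve by backward induction (Incumbent leads).
- Soft: BR = E4, leader payoff 19.
- Moderate: BR = E2, leader payoff 6.
- Aggressive: BR = E4, leader payoff 13.
Among 19, 6, 13, the best is 19 at Soft. Subgame-perfect outcome: (Soft, E4) with payoffs (19, 19).
Under simultaneous play:
Incumbent's best replies: E1→Moderate; E2→Soft; E3→Moderate; E4→Soft.
Entrant's best replies: Soft→E4; Moderate→E2; Aggressive→E4.
Only (Soft, E4) has each player best-responding; Nash payoffs (19, 19).
Sequential outcome (Soft, E4) coincides with the Nash profile (Soft, E4).

yes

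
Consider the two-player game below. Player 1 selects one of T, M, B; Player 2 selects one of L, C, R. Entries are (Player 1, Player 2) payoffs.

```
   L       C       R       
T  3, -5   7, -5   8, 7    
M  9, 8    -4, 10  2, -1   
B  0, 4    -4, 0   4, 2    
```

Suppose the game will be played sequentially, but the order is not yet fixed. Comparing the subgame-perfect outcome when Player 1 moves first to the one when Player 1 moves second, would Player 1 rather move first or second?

If Player 1 leads: Player 2's best replies are T→R, M→C, B→L; Player 1's induced payoffs 8, -4, 0; outcome (T, R), payoffs (8, 7).
If Player 2 leads: Player 1's best replies are L→M, C→T, R→T; Player 2's induced payoffs 8, -5, 7; outcome (M, L), payoffs (9, 8).
Player 1 gets 8 moving first and 9 moving second, so Player 1 prefers to move second.

second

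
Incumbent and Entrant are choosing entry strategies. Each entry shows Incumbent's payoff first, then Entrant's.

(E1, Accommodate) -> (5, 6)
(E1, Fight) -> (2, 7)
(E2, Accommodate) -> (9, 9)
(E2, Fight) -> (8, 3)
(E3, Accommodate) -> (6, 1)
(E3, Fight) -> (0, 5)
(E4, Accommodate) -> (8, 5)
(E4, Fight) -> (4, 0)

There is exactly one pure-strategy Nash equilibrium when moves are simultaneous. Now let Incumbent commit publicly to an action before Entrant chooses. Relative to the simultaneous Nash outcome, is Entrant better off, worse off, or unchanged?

Solve by backward induction (Incumbent leads).
- E1: BR = Fight, leader payoff 2.
- E2: BR = Accommodate, leader payoff 9.
- E3: BR = Fight, leader payoff 0.
- E4: BR = Accommodate, leader payoff 8.
Among 2, 9, 0, 8, the best is 9 at E2. Subgame-perfect outcome: (E2, Accommodate) with payoffs (9, 9).
Under simultaneous play:
Incumbent's best replies: Accommodate→E2; Fight→E2.
Entrant's best replies: E1→Fight; E2→Accommodate; E3→Fight; E4→Accommodate.
The unique mutual best reply is (E2, Accommodate), giving (9, 9).
Entrant earns 9 sequentially versus 9 at the Nash outcome: unchanged.

unchanged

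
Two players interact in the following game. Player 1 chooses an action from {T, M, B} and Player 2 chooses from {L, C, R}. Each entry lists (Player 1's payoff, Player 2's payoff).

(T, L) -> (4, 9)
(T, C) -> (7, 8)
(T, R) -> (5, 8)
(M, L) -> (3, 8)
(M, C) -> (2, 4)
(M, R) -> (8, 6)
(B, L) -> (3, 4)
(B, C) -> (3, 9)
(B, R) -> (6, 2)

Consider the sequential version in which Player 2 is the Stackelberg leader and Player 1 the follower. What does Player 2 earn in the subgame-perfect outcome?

9

Solve by backward induction (Player 2 leads).
- L: Player 1 compares 4, 3, 3 and picks T; Player 2 would get 9.
- C: Player 1 compares 7, 2, 3 and picks T; Player 2 would get 8.
- R: Player 1 compares 5, 8, 6 and picks M; Player 2 would get 6.
Player 2's induced payoffs are 9, 8, 6, so Player 2 commits to L. Subgame-perfect outcome: (T, L) with payoffs (4, 9).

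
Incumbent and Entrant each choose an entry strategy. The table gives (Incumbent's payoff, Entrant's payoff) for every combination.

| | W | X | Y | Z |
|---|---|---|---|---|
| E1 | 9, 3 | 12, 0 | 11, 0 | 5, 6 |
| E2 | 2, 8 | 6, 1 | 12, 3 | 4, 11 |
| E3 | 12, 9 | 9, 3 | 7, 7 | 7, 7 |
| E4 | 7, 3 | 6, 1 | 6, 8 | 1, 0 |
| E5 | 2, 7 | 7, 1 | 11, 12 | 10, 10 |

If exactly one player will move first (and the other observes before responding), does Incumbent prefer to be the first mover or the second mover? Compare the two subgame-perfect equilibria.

If Incumbent leads: Entrant's best replies are E1→Z, E2→Z, E3→W, E4→Y, E5→Y; Incumbent's induced payoffs 5, 4, 12, 6, 11; outcome (E3, W), payoffs (12, 9).
If Entrant leads: Incumbent's best replies are W→E3, X→E1, Y→E2, Z→E5; Entrant's induced payoffs 9, 0, 3, 10; outcome (E5, Z), payoffs (10, 10).
Incumbent gets 12 moving first and 10 moving second, so Incumbent prefers to move first.

first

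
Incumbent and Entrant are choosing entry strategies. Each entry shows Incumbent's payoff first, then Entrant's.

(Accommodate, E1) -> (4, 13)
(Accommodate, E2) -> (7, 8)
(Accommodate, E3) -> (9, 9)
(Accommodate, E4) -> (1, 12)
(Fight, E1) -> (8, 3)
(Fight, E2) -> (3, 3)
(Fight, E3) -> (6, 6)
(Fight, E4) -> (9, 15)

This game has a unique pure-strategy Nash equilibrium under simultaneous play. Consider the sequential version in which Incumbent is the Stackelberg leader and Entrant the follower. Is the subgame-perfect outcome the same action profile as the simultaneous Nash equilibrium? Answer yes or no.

Solve by backward induction (Incumbent leads).
- Accommodate → Entrant plays E1 (best of 13, 8, 9, 12); Incumbent gets 4.
- Fight → Entrant plays E4 (best of 3, 3, 6, 15); Incumbent gets 9.
Among 4, 9, the best is 9 at Fight. Subgame-perfect outcome: (Fight, E4) with payoffs (9, 15).
Now find the simultaneous Nash equilibrium.
Incumbent's best replies: E1→Fight; E2→Accommodate; E3→Accommodate; E4→Fight.
Entrant's best replies: Accommodate→E1; Fight→E4.
The unique mutual best reply is (Fight, E4), giving (9, 15).
Sequential outcome (Fight, E4) coincides with the Nash profile (Fight, E4).

yes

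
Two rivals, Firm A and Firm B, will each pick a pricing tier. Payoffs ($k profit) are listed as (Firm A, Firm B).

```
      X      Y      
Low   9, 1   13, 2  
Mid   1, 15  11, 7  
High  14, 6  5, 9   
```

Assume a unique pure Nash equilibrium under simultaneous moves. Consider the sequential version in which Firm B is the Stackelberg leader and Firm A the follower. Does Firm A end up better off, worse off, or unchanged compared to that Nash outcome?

Solve by backward induction (Firm B leads).
- X: Firm A compares 9, 1, 14 and picks High; Firm B would get 6.
- Y: Firm A compares 13, 11, 5 and picks Low; Firm B would get 2.
Maximizing over 6, 2, Firm B chooses X. Subgame-perfect outcome: (High, X) with payoffs (14, 6).
Under simultaneous play:
Firm A's best replies: X→High; Y→Low.
Firm B's best replies: Low→Y; Mid→X; High→Y.
The unique mutual best reply is (Low, Y), giving (13, 2).
Firm A earns 14 sequentially versus 13 at the Nash outcome: better off.

better off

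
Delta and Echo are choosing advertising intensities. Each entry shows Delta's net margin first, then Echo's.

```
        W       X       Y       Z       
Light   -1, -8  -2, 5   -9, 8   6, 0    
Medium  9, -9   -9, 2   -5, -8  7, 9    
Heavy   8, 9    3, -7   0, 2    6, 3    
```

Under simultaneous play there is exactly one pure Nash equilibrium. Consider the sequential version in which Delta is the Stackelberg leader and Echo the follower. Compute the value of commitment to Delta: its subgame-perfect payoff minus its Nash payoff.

1

Work backward from Echo's decision.
- Light: BR = Y, leader payoff -9.
- Medium: BR = Z, leader payoff 7.
- Heavy: BR = W, leader payoff 8.
Delta's induced payoffs are -9, 7, 8, so Delta commits to Heavy. Subgame-perfect outcome: (Heavy, W) with payoffs (8, 9).
Now find the simultaneous Nash equilibrium.
Delta's best replies: W→Medium; X→Heavy; Y→Heavy; Z→Medium.
Echo's best replies: Light→Y; Medium→Z; Heavy→W.
The unique mutual best reply is (Medium, Z), giving (7, 9).
Delta's commitment gain: 8 − 7 = 1.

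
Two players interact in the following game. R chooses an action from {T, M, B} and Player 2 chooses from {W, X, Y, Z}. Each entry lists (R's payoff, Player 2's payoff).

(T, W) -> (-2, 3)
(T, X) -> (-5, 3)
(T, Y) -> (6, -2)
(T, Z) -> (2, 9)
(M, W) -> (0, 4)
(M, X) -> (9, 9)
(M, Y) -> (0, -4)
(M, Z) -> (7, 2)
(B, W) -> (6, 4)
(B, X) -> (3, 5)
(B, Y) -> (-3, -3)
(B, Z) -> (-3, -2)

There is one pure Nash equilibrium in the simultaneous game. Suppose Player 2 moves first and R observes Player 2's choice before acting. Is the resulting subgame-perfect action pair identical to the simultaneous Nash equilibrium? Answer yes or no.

yes

Work backward from R's decision.
- W: R compares -2, 0, 6 and picks B; Player 2 would get 4.
- X: R compares -5, 9, 3 and picks M; Player 2 would get 9.
- Y: R compares 6, 0, -3 and picks T; Player 2 would get -2.
- Z: R compares 2, 7, -3 and picks M; Player 2 would get 2.
Player 2's induced payoffs are 4, 9, -2, 2, so Player 2 commits to X. Subgame-perfect outcome: (M, X) with payoffs (9, 9).
Now find the simultaneous Nash equilibrium.
R's best replies: W→B; X→M; Y→T; Z→M.
Player 2's best replies: T→Z; M→X; B→X.
The unique mutual best reply is (M, X), giving (9, 9).
Sequential outcome (M, X) coincides with the Nash profile (M, X).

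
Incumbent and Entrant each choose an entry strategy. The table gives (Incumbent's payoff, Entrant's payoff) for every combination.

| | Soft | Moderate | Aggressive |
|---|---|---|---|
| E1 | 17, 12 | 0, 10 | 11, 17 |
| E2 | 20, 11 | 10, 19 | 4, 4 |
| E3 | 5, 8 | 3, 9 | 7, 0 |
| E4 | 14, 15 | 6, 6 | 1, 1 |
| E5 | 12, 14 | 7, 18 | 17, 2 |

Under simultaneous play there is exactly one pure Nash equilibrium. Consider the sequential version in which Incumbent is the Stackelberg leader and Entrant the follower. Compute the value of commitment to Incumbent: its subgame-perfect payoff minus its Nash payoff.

Backward induction with Incumbent moving first.
- E1 → Entrant plays Aggressive (best of 12, 10, 17); Incumbent gets 11.
- E2 → Entrant plays Moderate (best of 11, 19, 4); Incumbent gets 10.
- E3 → Entrant plays Moderate (best of 8, 9, 0); Incumbent gets 3.
- E4 → Entrant plays Soft (best of 15, 6, 1); Incumbent gets 14.
- E5 → Entrant plays Moderate (best of 14, 18, 2); Incumbent gets 7.
Maximizing over 11, 10, 3, 14, 7, Incumbent chooses E4. Subgame-perfect outcome: (E4, Soft) with payoffs (14, 15).
For the simultaneous game, intersect best replies.
Incumbent's best replies: Soft→E2; Moderate→E2; Aggressive→E5.
Entrant's best replies: E1→Aggressive; E2→Moderate; E3→Moderate; E4→Soft; E5→Moderate.
The unique mutual best reply is (E2, Moderate), giving (10, 19).
Incumbent's commitment gain: 14 − 10 = 4.

4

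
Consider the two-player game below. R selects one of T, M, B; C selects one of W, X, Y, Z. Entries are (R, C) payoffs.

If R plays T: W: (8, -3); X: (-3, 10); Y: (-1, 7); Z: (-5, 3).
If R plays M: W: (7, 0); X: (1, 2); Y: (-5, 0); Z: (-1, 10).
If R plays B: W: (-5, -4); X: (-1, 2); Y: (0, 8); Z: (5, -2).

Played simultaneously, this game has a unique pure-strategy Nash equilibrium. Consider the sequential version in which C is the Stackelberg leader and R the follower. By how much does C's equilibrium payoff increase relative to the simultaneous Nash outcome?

0

R best-responds to each possible C move:
- W → R plays T (best of 8, 7, -5); C gets -3.
- X → R plays M (best of -3, 1, -1); C gets 2.
- Y → R plays B (best of -1, -5, 0); C gets 8.
- Z → R plays B (best of -5, -1, 5); C gets -2.
Among -3, 2, 8, -2, the best is 8 at Y. Subgame-perfect outcome: (B, Y) with payoffs (0, 8).
Now find the simultaneous Nash equilibrium.
R's best replies: W→T; X→M; Y→B; Z→B.
C's best replies: T→X; M→Z; B→Y.
The unique mutual best reply is (B, Y), giving (0, 8).
C's commitment gain: 8 − 8 = 0.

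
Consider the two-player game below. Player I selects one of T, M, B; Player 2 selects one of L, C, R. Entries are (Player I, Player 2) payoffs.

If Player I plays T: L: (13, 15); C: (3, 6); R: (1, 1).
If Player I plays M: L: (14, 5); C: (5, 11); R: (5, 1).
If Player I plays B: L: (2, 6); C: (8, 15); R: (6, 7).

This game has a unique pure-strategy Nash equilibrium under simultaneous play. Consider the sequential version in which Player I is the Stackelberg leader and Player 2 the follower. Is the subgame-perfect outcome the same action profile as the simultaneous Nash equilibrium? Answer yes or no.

no

Backward induction with Player I moving first.
- T: Player 2 compares 15, 6, 1 and picks L; Player I would get 13.
- M: Player 2 compares 5, 11, 1 and picks C; Player I would get 5.
- B: Player 2 compares 6, 15, 7 and picks C; Player I would get 8.
Maximizing over 13, 5, 8, Player I chooses T. Subgame-perfect outcome: (T, L) with payoffs (13, 15).
Now find the simultaneous Nash equilibrium.
Player I's best replies: L→M; C→B; R→B.
Player 2's best replies: T→L; M→C; B→C.
The unique mutual best reply is (B, C), giving (8, 15).
Sequential outcome (T, L) differs from the Nash profile (B, C).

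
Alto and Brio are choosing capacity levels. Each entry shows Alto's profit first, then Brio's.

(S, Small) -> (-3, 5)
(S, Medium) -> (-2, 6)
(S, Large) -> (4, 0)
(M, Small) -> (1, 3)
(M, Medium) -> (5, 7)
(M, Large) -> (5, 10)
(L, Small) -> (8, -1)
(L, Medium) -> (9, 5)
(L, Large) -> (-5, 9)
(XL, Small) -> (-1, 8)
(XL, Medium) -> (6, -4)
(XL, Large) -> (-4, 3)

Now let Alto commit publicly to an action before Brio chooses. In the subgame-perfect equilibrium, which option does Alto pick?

M

Backward induction with Alto moving first.
- S: BR = Medium, leader payoff -2.
- M: BR = Large, leader payoff 5.
- L: BR = Large, leader payoff -5.
- XL: BR = Small, leader payoff -1.
Among -2, 5, -5, -1, the best is 5 at M. Subgame-perfect outcome: (M, Large) with payoffs (5, 10).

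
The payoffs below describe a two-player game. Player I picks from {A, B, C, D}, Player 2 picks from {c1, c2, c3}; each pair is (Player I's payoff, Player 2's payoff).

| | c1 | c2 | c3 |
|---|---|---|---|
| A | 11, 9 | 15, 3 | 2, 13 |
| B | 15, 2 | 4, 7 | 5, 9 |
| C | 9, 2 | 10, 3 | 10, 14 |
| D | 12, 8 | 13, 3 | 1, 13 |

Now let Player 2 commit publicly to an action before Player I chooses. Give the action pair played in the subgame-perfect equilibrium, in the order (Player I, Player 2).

Player I best-responds to each possible Player 2 move:
- c1: Player I compares 11, 15, 9, 12 and picks B; Player 2 would get 2.
- c2: Player I compares 15, 4, 10, 13 and picks A; Player 2 would get 3.
- c3: Player I compares 2, 5, 10, 1 and picks C; Player 2 would get 14.
Player 2's induced payoffs are 2, 3, 14, so Player 2 commits to c3. Subgame-perfect outcome: (C, c3) with payoffs (10, 14).

(C, c3)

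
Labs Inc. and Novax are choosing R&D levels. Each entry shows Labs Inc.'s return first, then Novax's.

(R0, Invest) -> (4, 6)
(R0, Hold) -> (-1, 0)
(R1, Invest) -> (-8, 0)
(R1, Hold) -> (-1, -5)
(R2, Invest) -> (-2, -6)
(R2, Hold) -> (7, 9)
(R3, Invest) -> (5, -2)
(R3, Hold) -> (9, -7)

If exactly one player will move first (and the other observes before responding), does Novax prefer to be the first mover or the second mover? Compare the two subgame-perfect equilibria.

second

If Labs Inc. leads: Novax's best replies are R0→Invest, R1→Invest, R2→Hold, R3→Invest; Labs Inc.'s induced payoffs 4, -8, 7, 5; outcome (R2, Hold), payoffs (7, 9).
If Novax leads: Labs Inc.'s best replies are Invest→R3, Hold→R3; Novax's induced payoffs -2, -7; outcome (R3, Invest), payoffs (5, -2).
Novax gets -2 moving first and 9 moving second, so Novax prefers to move second.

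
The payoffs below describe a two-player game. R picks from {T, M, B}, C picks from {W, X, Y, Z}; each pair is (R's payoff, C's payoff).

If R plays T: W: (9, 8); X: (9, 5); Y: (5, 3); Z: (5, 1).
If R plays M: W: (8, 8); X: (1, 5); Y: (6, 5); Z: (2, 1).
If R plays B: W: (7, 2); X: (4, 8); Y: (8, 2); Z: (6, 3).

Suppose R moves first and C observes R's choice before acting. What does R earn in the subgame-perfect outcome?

Solve by backward induction (R leads).
- T: C compares 8, 5, 3, 1 and picks W; R would get 9.
- M: C compares 8, 5, 5, 1 and picks W; R would get 8.
- B: C compares 2, 8, 2, 3 and picks X; R would get 4.
R's induced payoffs are 9, 8, 4, so R commits to T. Subgame-perfect outcome: (T, W) with payoffs (9, 8).

9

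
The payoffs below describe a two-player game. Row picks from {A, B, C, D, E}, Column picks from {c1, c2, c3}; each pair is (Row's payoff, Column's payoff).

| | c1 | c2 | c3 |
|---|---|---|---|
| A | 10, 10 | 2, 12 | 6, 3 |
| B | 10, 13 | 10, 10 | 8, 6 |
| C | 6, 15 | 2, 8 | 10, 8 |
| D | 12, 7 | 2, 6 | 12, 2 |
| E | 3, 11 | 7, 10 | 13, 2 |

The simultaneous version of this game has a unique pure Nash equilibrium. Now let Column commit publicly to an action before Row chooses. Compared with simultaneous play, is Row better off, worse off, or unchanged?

Row best-responds to each possible Column move:
- c1: BR = D, leader payoff 7.
- c2: BR = B, leader payoff 10.
- c3: BR = E, leader payoff 2.
Column's induced payoffs are 7, 10, 2, so Column commits to c2. Subgame-perfect outcome: (B, c2) with payoffs (10, 10).
Now find the simultaneous Nash equilibrium.
Row's best replies: c1→D; c2→B; c3→E.
Column's best replies: A→c2; B→c1; C→c1; D→c1; E→c1.
Only (D, c1) has each player best-responding; Nash payoffs (12, 7).
Row earns 10 sequentially versus 12 at the Nash outcome: worse off.

worse off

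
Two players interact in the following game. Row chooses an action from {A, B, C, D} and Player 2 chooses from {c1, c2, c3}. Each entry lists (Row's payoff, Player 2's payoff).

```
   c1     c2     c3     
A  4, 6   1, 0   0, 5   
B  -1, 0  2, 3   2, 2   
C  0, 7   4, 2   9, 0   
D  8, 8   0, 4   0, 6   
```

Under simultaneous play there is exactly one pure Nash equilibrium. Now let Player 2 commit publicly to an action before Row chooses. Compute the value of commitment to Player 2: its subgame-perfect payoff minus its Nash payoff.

0

Work backward from Row's decision.
- c1: BR = D, leader payoff 8.
- c2: BR = C, leader payoff 2.
- c3: BR = C, leader payoff 0.
Maximizing over 8, 2, 0, Player 2 chooses c1. Subgame-perfect outcome: (D, c1) with payoffs (8, 8).
For the simultaneous game, intersect best replies.
Row's best replies: c1→D; c2→C; c3→C.
Player 2's best replies: A→c1; B→c2; C→c1; D→c1.
Only (D, c1) has each player best-responding; Nash payoffs (8, 8).
Player 2's commitment gain: 8 − 8 = 0.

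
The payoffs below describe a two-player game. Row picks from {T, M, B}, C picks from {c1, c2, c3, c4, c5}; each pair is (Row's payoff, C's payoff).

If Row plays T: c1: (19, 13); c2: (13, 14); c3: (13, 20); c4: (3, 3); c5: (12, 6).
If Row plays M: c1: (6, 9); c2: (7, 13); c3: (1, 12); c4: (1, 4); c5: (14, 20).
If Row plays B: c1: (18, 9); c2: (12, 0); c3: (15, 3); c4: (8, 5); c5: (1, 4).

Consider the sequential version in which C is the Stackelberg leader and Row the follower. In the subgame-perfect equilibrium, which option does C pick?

c5

Backward induction with C moving first.
- c1 → Row plays T (best of 19, 6, 18); C gets 13.
- c2 → Row plays T (best of 13, 7, 12); C gets 14.
- c3 → Row plays B (best of 13, 1, 15); C gets 3.
- c4 → Row plays B (best of 3, 1, 8); C gets 5.
- c5 → Row plays M (best of 12, 14, 1); C gets 20.
Among 13, 14, 3, 5, 20, the best is 20 at c5. Subgame-perfect outcome: (M, c5) with payoffs (14, 20).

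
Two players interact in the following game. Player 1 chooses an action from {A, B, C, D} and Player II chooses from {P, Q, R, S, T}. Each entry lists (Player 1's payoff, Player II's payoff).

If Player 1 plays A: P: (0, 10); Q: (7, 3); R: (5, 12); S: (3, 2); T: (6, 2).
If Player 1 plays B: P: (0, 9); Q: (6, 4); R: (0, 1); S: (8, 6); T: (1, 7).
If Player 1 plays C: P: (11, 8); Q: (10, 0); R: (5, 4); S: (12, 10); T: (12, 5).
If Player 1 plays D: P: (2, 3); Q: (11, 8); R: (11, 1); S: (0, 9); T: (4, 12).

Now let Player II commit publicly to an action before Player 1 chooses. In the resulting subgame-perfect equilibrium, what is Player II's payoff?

Backward induction with Player II moving first.
- P → Player 1 plays C (best of 0, 0, 11, 2); Player II gets 8.
- Q → Player 1 plays D (best of 7, 6, 10, 11); Player II gets 8.
- R → Player 1 plays D (best of 5, 0, 5, 11); Player II gets 1.
- S → Player 1 plays C (best of 3, 8, 12, 0); Player II gets 10.
- T → Player 1 plays C (best of 6, 1, 12, 4); Player II gets 5.
Maximizing over 8, 8, 1, 10, 5, Player II chooses S. Subgame-perfect outcome: (C, S) with payoffs (12, 10).

10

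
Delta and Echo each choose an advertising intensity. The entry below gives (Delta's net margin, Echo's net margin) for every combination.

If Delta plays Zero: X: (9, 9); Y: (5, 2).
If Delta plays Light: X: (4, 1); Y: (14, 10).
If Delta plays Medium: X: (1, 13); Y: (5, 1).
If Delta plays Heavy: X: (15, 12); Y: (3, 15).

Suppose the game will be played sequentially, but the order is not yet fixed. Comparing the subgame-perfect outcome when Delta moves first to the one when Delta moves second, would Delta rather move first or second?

second

If Delta leads: Echo's best replies are Zero→X, Light→Y, Medium→X, Heavy→Y; Delta's induced payoffs 9, 14, 1, 3; outcome (Light, Y), payoffs (14, 10).
If Echo leads: Delta's best replies are X→Heavy, Y→Light; Echo's induced payoffs 12, 10; outcome (Heavy, X), payoffs (15, 12).
Delta gets 14 moving first and 15 moving second, so Delta prefers to move second.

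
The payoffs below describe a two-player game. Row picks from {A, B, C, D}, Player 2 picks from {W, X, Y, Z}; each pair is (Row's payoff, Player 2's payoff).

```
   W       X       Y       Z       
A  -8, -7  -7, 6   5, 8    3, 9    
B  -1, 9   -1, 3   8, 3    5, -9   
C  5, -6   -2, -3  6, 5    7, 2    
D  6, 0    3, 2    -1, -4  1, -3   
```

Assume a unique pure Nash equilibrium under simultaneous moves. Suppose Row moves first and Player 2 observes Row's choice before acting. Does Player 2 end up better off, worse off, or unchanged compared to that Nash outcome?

better off

Work backward from Player 2's decision.
- A: Player 2 compares -7, 6, 8, 9 and picks Z; Row would get 3.
- B: Player 2 compares 9, 3, 3, -9 and picks W; Row would get -1.
- C: Player 2 compares -6, -3, 5, 2 and picks Y; Row would get 6.
- D: Player 2 compares 0, 2, -4, -3 and picks X; Row would get 3.
Row's induced payoffs are 3, -1, 6, 3, so Row commits to C. Subgame-perfect outcome: (C, Y) with payoffs (6, 5).
For the simultaneous game, intersect best replies.
Row's best replies: W→D; X→D; Y→B; Z→C.
Player 2's best replies: A→Z; B→W; C→Y; D→X.
The unique mutual best reply is (D, X), giving (3, 2).
Player 2 earns 5 sequentially versus 2 at the Nash outcome: better off.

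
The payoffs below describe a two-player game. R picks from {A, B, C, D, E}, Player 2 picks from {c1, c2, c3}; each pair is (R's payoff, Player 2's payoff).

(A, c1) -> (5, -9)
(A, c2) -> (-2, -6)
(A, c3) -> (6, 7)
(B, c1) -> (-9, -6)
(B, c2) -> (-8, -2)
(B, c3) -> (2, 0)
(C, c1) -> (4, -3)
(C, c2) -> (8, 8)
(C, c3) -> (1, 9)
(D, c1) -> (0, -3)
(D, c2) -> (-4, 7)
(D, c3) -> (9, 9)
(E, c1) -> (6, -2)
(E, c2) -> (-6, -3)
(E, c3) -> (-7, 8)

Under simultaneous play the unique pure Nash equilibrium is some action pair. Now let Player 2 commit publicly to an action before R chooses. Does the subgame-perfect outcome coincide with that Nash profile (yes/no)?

yes

R best-responds to each possible Player 2 move:
- c1: R compares 5, -9, 4, 0, 6 and picks E; Player 2 would get -2.
- c2: R compares -2, -8, 8, -4, -6 and picks C; Player 2 would get 8.
- c3: R compares 6, 2, 1, 9, -7 and picks D; Player 2 would get 9.
Among -2, 8, 9, the best is 9 at c3. Subgame-perfect outcome: (D, c3) with payoffs (9, 9).
Under simultaneous play:
R's best replies: c1→E; c2→C; c3→D.
Player 2's best replies: A→c3; B→c3; C→c3; D→c3; E→c3.
The unique mutual best reply is (D, c3), giving (9, 9).
Sequential outcome (D, c3) coincides with the Nash profile (D, c3).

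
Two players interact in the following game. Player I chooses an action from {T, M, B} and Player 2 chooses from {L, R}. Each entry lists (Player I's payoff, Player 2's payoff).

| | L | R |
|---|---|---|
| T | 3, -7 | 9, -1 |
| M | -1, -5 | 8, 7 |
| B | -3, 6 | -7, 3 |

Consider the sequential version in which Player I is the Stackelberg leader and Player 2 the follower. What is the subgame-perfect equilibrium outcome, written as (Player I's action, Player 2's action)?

(T, R)

Backward induction with Player I moving first.
- T: Player 2 compares -7, -1 and picks R; Player I would get 9.
- M: Player 2 compares -5, 7 and picks R; Player I would get 8.
- B: Player 2 compares 6, 3 and picks L; Player I would get -3.
Maximizing over 9, 8, -3, Player I chooses T. Subgame-perfect outcome: (T, R) with payoffs (9, -1).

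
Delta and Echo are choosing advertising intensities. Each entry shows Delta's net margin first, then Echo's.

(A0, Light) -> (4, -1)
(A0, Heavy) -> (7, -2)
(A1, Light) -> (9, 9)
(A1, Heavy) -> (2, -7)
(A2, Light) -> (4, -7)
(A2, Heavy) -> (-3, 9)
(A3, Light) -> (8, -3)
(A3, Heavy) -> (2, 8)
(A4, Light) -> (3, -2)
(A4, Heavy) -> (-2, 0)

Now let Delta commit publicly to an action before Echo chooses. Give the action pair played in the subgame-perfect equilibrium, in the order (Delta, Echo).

(A1, Light)

Work backward from Echo's decision.
- A0: BR = Light, leader payoff 4.
- A1: BR = Light, leader payoff 9.
- A2: BR = Heavy, leader payoff -3.
- A3: BR = Heavy, leader payoff 2.
- A4: BR = Heavy, leader payoff -2.
Delta's induced payoffs are 4, 9, -3, 2, -2, so Delta commits to A1. Subgame-perfect outcome: (A1, Light) with payoffs (9, 9).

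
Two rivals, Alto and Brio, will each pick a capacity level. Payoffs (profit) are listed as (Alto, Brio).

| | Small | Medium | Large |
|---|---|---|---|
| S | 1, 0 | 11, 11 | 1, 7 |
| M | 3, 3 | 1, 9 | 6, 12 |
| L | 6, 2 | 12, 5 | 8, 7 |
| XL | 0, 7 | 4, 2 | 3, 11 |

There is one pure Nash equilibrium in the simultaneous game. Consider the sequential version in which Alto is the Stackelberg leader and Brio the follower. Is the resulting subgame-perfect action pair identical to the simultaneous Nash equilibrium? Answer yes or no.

Solve by backward induction (Alto leads).
- S → Brio plays Medium (best of 0, 11, 7); Alto gets 11.
- M → Brio plays Large (best of 3, 9, 12); Alto gets 6.
- L → Brio plays Large (best of 2, 5, 7); Alto gets 8.
- XL → Brio plays Large (best of 7, 2, 11); Alto gets 3.
Maximizing over 11, 6, 8, 3, Alto chooses S. Subgame-perfect outcome: (S, Medium) with payoffs (11, 11).
For the simultaneous game, intersect best replies.
Alto's best replies: Small→L; Medium→L; Large→L.
Brio's best replies: S→Medium; M→Large; L→Large; XL→Large.
Only (L, Large) has each player best-responding; Nash payoffs (8, 7).
Sequential outcome (S, Medium) differs from the Nash profile (L, Large).

no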